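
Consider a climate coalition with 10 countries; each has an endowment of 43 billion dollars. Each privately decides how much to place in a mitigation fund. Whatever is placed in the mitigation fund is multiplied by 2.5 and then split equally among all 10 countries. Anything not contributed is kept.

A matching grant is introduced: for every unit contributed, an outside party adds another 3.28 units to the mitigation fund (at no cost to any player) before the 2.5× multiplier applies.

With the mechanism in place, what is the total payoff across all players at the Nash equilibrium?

The effective private return per unit is now 2.5 × 4.28 / 10 = 1.0700 > 1, so every player's dominant strategy flips to full contribution.
At the Nash equilibrium everyone contributes 43. Group total payoff = 2.5 × 4.28 × 430 = 4601.00.

4601.00 billion dollars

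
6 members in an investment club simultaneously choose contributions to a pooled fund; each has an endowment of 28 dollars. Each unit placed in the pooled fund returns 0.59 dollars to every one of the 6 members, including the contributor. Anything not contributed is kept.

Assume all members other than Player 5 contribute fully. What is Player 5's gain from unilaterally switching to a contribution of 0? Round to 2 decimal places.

11.48 dollars

Switching from a contribution of 28 to 0 lets Player 5 keep an extra 28 dollars, but lowers the pooled fund by 28, which costs Player 5 their own share of that drop: 0.59 × 28 = 16.52.
Net gain = 28 − 16.52 = 11.48. The private return per contributed unit (0.59) is below 1, so free-riding is indeed the best response regardless of what the others do.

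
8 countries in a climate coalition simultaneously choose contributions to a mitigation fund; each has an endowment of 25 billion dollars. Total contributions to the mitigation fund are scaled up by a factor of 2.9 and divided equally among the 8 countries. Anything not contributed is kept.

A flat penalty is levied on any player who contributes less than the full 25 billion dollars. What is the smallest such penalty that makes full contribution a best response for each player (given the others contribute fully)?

Given the others contribute fully, the best deviation is to contribute 0 (any partial contribution still incurs the fine and gives up units whose private return 0.3625 is below 1).
Deviating from 25 to 0 saves 25 billion dollars but forfeits the deviator's share of the drop in the mitigation fund: 2.9/8 × 25 = 9.06.
So the deviation gain is 25 − 9.06 = 15.94, and the fine must be at least 15.94 billion dollars to wipe it out.

15.94 billion dollars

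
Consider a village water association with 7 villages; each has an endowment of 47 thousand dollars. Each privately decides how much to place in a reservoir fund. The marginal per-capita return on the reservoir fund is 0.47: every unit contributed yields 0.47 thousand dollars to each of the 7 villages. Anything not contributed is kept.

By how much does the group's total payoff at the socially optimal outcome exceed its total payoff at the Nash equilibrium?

753.41 thousand dollars

The private return per contributed unit is 0.47 < 1, so contributing 0 is dominant for every player. At the Nash equilibrium everyone keeps their 47, and the group total is 7 × 47 = 329.
Each contributed unit returns 3.290 to the group as a whole (0.47 to each of 7 players), which exceeds 1, so the social optimum is full contribution: group total = 3.290 × 329 = 1082.41.
Efficiency loss = 1082.41 − 329 = 753.41.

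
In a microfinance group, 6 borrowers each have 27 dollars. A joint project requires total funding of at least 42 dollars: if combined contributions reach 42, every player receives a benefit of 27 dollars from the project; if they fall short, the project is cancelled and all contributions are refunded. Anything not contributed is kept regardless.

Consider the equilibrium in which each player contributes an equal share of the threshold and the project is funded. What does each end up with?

47 dollars

Equal share of the threshold: 42/6 = 7.
At this profile no one gains by cutting their contribution: any cut drops the total below 42, the project is cancelled, contributions are refunded, and the deviator ends with 27, which is less than 27 − 7 + 27 = 47. Contributing more than 7 just wastes the excess. So contributing exactly 7 is a best response.
Each player's payoff: 27 − 7 + 27 = 47.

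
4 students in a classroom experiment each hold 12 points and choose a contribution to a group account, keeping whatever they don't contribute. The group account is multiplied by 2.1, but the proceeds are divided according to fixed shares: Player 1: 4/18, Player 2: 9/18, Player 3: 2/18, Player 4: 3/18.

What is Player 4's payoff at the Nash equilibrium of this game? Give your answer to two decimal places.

Player j's private return per contributed unit is 2.1 × (j's share). Contributing is weakly dominant for j when that share is at least 1/2.1 = 0.4762, and contributing 0 is dominant otherwise.
Only Player 2 (9/18) clears that bar, contributing 12; the remaining 3 contribute 0. Total contributed: 12.
Player 4 keeps 12 and receives 2.1 × 12 × 3/18 = 4.20 from the group account, for a payoff of 16.20.

16.20 points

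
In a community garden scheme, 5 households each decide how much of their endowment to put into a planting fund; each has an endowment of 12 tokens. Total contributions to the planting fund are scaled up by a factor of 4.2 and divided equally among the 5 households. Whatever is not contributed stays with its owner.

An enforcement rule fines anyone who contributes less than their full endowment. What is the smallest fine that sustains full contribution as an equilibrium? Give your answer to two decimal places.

Given the others contribute fully, the best deviation is to contribute 0 (any partial contribution still incurs the fine and gives up units whose private return 0.8400 is below 1).
Deviating from 12 to 0 saves 12 tokens but forfeits the deviator's share of the drop in the planting fund: 4.2/5 × 12 = 10.08.
So the deviation gain is 12 − 10.08 = 1.92, and the fine must be at least 1.92 tokens to wipe it out.

1.92 tokens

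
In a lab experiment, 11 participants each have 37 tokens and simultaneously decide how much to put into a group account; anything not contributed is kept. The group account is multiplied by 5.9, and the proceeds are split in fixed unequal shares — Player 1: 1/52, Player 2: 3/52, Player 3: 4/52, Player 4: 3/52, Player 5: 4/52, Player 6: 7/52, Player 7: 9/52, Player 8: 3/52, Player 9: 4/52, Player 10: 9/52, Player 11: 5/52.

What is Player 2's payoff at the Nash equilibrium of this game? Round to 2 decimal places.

Player j's private return per contributed unit is 5.9 × (j's share). Contributing is weakly dominant for j when that share is at least 1/5.9 = 0.1695, and contributing 0 is dominant otherwise.
Player 7 and Player 10 are above the threshold, contributing 37 each; the remaining 9 contribute 0. Total contributed: 74.
Player 2 keeps 37 and receives 5.9 × 74 × 3/52 = 25.19 from the group account, for a payoff of 62.19.

62.19 tokens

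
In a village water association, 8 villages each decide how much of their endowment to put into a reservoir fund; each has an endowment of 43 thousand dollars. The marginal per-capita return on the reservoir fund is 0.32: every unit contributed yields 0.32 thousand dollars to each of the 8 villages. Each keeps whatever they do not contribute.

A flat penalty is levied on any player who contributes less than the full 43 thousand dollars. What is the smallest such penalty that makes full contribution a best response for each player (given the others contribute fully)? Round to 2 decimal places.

Given the others contribute fully, the best deviation is to contribute 0 (any partial contribution still incurs the fine and gives up units whose private return 0.32 is below 1).
Deviating from 43 to 0 saves 43 thousand dollars but forfeits the deviator's share of the drop in the reservoir fund: 0.32 × 43 = 13.76.
So the deviation gain is 43 − 13.76 = 29.24, and the fine must be at least 29.24 thousand dollars to wipe it out.

29.24 thousand dollars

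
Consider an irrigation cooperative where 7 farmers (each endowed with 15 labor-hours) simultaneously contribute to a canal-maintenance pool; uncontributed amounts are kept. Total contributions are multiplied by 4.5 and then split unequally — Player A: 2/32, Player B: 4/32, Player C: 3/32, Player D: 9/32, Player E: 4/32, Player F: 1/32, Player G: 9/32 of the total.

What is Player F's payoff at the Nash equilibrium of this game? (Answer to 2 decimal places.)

19.22 labor-hours

Player j's private return per contributed unit is 4.5 × (j's share). Contributing is weakly dominant for j when that share is at least 1/4.5 = 0.2222, and contributing 0 is dominant otherwise.
The shares above 0.2222 belong to Player D and Player G, contributing 15 each; the remaining 5 contribute 0. Total contributed: 30.
Player F keeps 15 and receives 4.5 × 30 × 1/32 = 4.22 from the canal-maintenance pool, for a payoff of 19.22.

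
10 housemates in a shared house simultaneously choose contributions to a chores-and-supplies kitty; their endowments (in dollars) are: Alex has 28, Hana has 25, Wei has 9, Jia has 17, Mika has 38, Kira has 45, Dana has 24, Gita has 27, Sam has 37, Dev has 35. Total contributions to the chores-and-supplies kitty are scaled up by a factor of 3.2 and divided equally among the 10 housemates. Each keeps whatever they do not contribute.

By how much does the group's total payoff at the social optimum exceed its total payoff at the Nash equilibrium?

627.00 dollars

The private return per contributed unit is 3.2/10 = 0.3200 < 1 for every player regardless of endowment, so the Nash equilibrium is zero contribution and the group total is Σ E_j = 28 + 25 + 9 + 17 + 38 + 45 + 24 + 27 + 37 + 35 = 285.
Each contributed unit returns 3.200 to the group, so the social optimum is full contribution by everyone: group total = 3.200 × 285 = 912.00.
Efficiency loss = (3.200 − 1) × 285 = 627.00.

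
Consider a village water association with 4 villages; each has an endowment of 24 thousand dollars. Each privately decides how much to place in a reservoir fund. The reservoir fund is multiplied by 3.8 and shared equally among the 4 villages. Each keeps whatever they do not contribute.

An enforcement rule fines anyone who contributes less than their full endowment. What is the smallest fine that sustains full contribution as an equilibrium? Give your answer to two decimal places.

1.20 thousand dollars

Given the others contribute fully, the best deviation is to contribute 0 (any partial contribution still incurs the fine and gives up units whose private return 0.9500 is below 1).
Deviating from 24 to 0 saves 24 thousand dollars but forfeits the deviator's share of the drop in the reservoir fund: 3.8/4 × 24 = 22.80.
So the deviation gain is 24 − 22.80 = 1.20, and the fine must be at least 1.20 thousand dollars to wipe it out.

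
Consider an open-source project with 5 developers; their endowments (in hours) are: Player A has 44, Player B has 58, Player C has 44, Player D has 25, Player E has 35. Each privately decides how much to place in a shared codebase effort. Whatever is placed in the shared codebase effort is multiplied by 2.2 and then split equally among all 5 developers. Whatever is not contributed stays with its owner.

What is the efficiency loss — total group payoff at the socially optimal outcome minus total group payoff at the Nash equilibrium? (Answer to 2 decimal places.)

247.20 hours

The private return per contributed unit is 2.2/5 = 0.4400 < 1 for every player regardless of endowment, so the Nash equilibrium is zero contribution and the group total is Σ E_j = 44 + 58 + 44 + 25 + 35 = 206.
Each contributed unit returns 2.200 to the group, so the social optimum is full contribution by everyone: group total = 2.200 × 206 = 453.20.
Efficiency loss = (2.200 − 1) × 206 = 247.20.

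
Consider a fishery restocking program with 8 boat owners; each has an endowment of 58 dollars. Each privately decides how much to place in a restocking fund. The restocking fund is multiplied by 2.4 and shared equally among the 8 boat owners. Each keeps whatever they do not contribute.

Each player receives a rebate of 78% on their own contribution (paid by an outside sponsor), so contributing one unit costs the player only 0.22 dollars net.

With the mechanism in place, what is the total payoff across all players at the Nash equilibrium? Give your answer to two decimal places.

1475.52 dollars

Under the mechanism each unit contributed yields (2.4/8) / 0.22 = 1.3636 back to its contributor per unit of net cost, which exceeds 1, making full contribution the dominant choice for everyone.
So the Nash equilibrium is full contribution by all 8; the group earns 8 × (58 × 0.78 + 2.4 × 58) = 1475.52.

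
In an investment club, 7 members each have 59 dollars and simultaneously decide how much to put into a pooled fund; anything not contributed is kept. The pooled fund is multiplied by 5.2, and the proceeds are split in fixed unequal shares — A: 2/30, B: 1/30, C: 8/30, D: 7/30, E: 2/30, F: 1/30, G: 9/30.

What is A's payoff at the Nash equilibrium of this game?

120.36 dollars

Player j's private return per contributed unit is 5.2 × (j's share). Contributing is weakly dominant for j when that share is at least 1/5.2 = 0.1923, and contributing 0 is dominant otherwise.
C, D and G clear that bar, contributing 59 each; the remaining 4 contribute 0. Total contributed: 177.
A keeps 59 and receives 5.2 × 177 × 2/30 = 61.36 from the pooled fund, for a payoff of 120.36.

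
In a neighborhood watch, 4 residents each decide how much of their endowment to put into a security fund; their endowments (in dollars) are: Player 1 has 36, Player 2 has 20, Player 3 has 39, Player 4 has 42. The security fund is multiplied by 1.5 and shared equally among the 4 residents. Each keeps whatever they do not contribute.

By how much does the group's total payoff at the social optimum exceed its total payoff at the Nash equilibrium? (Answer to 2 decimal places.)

The private return per contributed unit is 1.5/4 = 0.3750 < 1 for every player regardless of endowment, so the Nash equilibrium is zero contribution and the group total is Σ E_j = 36 + 20 + 39 + 42 = 137.
Each contributed unit returns 1.500 to the group, so the social optimum is full contribution by everyone: group total = 1.500 × 137 = 205.50.
Efficiency loss = (1.500 − 1) × 137 = 68.50.

68.50 dollars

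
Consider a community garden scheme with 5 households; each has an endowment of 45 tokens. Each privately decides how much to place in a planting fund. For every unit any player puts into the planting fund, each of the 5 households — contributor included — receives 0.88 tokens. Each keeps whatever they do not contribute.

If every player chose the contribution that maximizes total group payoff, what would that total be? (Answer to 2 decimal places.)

990.00 tokens

Each contributed unit returns 4.400 to the group as a whole (0.88 to each of 5 players), which exceeds 1, so the social optimum is full contribution: group total = 4.400 × 225 = 990.00.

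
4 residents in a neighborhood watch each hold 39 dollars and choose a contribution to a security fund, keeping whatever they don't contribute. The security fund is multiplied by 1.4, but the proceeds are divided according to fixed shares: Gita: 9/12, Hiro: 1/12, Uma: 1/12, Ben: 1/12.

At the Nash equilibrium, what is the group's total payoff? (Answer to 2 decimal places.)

171.60 dollars

Player j's private return per contributed unit is 1.4 × (j's share). Contributing is weakly dominant for j when that share is at least 1/1.4 = 0.7143, and contributing 0 is dominant otherwise.
Gita alone (share 9/12) is above the threshold, contributing 39; the remaining 3 contribute 0. Total contributed: 39.
The security fund pays out 1.4 × 39 = 54.60 in total (split across the unequal shares, but the aggregate is all that matters for the group sum).
The 3 free-riders keep 39 each, adding 117. Group total = 117 + 54.60 = 171.60.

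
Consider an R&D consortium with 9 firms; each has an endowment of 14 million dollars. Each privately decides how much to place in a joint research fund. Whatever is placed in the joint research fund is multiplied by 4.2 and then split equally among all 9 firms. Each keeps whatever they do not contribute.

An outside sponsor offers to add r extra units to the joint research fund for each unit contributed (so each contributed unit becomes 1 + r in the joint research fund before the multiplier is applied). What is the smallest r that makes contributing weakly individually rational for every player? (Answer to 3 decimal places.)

1.143

With matching at rate r, one contributed unit becomes (1 + r) in the joint research fund and returns 4.2 × (1 + r) / 9 to the contributor.
Setting this equal to 1: 1 + r = 9/4.2 = 2.1429.
So the minimum matching rate is r = 2.1429 − 1 = 1.143.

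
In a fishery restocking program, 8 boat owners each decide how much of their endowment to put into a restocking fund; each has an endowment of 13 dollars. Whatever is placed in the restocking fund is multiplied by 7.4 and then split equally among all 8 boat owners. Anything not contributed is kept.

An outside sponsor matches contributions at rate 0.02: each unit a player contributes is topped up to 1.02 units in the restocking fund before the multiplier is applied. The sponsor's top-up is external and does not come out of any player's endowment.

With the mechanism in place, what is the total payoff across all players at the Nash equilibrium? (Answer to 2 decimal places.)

104.00 dollars

With the mechanism, a contributed unit returns 7.4 × 1.02 / 8 = 0.9435 per unit of net cost — still below 1 — so contributing 0 remains dominant for every player.
Everyone keeps their endowment and the group total is 8 × 13 = 104.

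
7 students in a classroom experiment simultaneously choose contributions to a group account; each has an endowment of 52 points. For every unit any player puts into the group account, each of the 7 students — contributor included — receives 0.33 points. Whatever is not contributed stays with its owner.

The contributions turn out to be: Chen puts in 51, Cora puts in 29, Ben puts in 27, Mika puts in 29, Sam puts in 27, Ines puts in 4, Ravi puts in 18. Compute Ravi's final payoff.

Total contributed: 51 + 29 + 27 + 29 + 27 + 4 + 18 = 185.
Each receives 0.33 × 185 = 61.05 from the group account.
Ravi keeps 52 − 18 = 34, so Ravi's payoff is 34 + 61.05 = 95.05.

95.05 points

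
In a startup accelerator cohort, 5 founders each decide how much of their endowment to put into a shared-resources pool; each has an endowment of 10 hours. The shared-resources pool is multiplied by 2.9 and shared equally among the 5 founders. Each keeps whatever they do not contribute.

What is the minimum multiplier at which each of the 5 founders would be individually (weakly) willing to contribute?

A contributed unit returns (multiplier)/5 to its contributor.
This reaches 1 exactly when the multiplier is 5.

5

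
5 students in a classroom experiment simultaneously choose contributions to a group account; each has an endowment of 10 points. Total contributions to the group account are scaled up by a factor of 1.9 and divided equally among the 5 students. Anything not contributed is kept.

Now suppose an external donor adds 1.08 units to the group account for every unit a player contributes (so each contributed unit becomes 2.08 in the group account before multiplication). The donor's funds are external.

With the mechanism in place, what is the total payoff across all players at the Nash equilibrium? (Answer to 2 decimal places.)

The effective private return is 1.9 × 2.08 / 5 = 0.7904, which is still under 1, so the mechanism doesn't change anyone's dominant strategy: zero contribution.
At the Nash equilibrium no one contributes; group total payoff = 5 × 10 = 50.

50.00 points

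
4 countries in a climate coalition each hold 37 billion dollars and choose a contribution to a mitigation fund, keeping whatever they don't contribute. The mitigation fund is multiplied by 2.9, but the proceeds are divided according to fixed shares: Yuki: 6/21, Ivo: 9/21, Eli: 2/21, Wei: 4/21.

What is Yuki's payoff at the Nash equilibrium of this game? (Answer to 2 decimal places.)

67.66 billion dollars

A player with share s gets back 2.9·s per unit contributed, so full contribution is dominant for anyone with s > 1/2.9 = 0.3448 and zero contribution is dominant for anyone below.
The only share above 0.3448 is Ivo's 9/21, contributing 37; the remaining 3 contribute 0. Total contributed: 37.
Yuki keeps 37 and receives 2.9 × 37 × 6/21 = 30.66 from the mitigation fund, for a payoff of 67.66.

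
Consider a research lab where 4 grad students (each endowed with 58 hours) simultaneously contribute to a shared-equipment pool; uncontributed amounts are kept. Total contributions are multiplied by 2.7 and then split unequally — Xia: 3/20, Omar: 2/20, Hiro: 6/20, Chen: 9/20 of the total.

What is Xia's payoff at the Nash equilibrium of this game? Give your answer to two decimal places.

81.49 hours

Each unit j contributes comes back to j as 2.7 × (j's share), so j prefers to contribute only if that share exceeds 1/2.7 = 0.3704; otherwise keeping the unit dominates.
Only Chen (9/20) clears that bar, contributing 58; the remaining 3 contribute 0. Total contributed: 58.
Xia keeps 58 and receives 2.7 × 58 × 3/20 = 23.49 from the shared-equipment pool, for a payoff of 81.49.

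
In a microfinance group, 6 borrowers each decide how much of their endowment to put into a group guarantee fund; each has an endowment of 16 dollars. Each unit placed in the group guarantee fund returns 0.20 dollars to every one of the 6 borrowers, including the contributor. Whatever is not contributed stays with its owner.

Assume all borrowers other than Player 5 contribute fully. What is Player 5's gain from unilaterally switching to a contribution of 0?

12.80 dollars

Switching from a contribution of 16 to 0 lets Player 5 keep an extra 16 dollars, but lowers the group guarantee fund by 16, which costs Player 5 their own share of that drop: 0.20 × 16 = 3.20.
Net gain = 16 − 3.20 = 12.80. The private return per contributed unit (0.20) is below 1, so free-riding is indeed the best response regardless of what the others do.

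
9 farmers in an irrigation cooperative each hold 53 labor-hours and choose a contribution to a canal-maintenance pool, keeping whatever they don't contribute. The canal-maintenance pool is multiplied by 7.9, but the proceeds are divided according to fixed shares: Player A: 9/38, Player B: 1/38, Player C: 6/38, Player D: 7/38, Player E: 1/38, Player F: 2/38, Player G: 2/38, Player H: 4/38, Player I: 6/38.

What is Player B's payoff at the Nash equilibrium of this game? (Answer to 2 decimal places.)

97.07 labor-hours

Each unit j contributes comes back to j as 7.9 × (j's share), so j prefers to contribute only if that share exceeds 1/7.9 = 0.1266; otherwise keeping the unit dominates.
Player A, Player C, Player D and Player I are above the threshold, contributing 53 each; the remaining 5 contribute 0. Total contributed: 212.
Player B keeps 53 and receives 7.9 × 212 × 1/38 = 44.07 from the canal-maintenance pool, for a payoff of 97.07.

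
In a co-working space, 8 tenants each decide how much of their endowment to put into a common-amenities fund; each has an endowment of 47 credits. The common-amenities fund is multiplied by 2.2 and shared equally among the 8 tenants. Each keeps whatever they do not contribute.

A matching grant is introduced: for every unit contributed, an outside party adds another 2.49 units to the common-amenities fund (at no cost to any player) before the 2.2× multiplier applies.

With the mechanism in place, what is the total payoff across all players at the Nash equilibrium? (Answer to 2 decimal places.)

Even with the mechanism, each unit contributed returns only 2.2 × 3.49 / 8 = 0.9598 per unit of net cost, so contributing nothing is still dominant.
At the Nash equilibrium no one contributes; group total payoff = 8 × 47 = 376.

376.00 credits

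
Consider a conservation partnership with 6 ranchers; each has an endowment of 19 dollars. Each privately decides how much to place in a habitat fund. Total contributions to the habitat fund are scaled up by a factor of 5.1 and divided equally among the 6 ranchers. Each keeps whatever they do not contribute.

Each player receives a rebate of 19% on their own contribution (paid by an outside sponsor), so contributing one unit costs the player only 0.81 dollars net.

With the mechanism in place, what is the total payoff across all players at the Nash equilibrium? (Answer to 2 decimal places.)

With the mechanism, a contributed unit returns (5.1/6) / 0.81 = 1.0494 per unit of net cost to the contributor — now above 1 — so contributing fully is weakly dominant for every player.
So the Nash equilibrium is full contribution by all 6; the group earns 6 × (19 × 0.19 + 5.1 × 19) = 603.06.

603.06 dollars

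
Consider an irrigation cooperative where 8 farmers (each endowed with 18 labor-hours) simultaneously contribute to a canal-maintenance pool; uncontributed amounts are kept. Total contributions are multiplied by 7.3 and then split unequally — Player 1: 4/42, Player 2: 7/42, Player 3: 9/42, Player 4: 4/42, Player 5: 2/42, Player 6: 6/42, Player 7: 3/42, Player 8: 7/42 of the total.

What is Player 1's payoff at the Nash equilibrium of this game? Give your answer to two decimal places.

Each unit j contributes comes back to j as 7.3 × (j's share), so j prefers to contribute only if that share exceeds 1/7.3 = 0.1370; otherwise keeping the unit dominates.
The shares above 0.1370 belong to Player 2, Player 3, Player 6 and Player 8, contributing 18 each; the remaining 4 contribute 0. Total contributed: 72.
Player 1 keeps 18 and receives 7.3 × 72 × 4/42 = 50.06 from the canal-maintenance pool, for a payoff of 68.06.

68.06 labor-hours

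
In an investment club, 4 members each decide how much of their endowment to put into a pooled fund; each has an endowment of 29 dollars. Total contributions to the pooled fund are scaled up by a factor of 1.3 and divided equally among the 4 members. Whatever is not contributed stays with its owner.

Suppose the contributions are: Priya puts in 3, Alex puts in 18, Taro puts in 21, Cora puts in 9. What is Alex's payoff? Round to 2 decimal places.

27.58 dollars

Total contributed: 3 + 18 + 21 + 9 = 51.
Each receives 1.3 × 51 / 4 = 16.58 from the pooled fund.
Alex keeps 29 − 18 = 11, so Alex's payoff is 11 + 16.58 = 27.58.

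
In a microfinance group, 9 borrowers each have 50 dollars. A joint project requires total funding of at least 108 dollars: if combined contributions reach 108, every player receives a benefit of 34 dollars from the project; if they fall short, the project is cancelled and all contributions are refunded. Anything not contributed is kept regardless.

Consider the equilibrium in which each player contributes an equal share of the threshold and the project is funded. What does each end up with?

Equal share of the threshold: 108/9 = 12.
At this profile no one gains by cutting their contribution: any cut drops the total below 108, the project is cancelled, contributions are refunded, and the deviator ends with 50, which is less than 50 − 12 + 34 = 72. Contributing more than 12 just wastes the excess. So contributing exactly 12 is a best response.
Each player's payoff: 50 − 12 + 34 = 72.

72 dollars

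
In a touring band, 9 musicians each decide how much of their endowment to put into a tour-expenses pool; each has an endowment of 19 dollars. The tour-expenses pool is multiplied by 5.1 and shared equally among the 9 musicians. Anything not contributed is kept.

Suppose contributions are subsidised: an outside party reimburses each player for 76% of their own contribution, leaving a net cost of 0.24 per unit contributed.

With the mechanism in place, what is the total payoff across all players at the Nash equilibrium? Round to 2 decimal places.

With the mechanism, a contributed unit returns (5.1/9) / 0.24 = 2.3611 per unit of net cost to the contributor — now above 1 — so contributing fully is weakly dominant for every player.
So the Nash equilibrium is full contribution by all 9; the group earns 9 × (19 × 0.76 + 5.1 × 19) = 1002.06.

1002.06 dollars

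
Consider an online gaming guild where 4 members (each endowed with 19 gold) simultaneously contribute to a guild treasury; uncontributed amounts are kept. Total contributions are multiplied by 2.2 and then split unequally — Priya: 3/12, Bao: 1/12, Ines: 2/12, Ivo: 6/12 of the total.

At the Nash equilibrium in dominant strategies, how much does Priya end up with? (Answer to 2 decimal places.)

29.45 gold

For player j, contributing a unit is worthwhile iff 2.2 × (j's share) ≥ 1, i.e. iff j's share is at least 0.4545.
Ivo alone (share 6/12) is above the threshold, contributing 19; the remaining 3 contribute 0. Total contributed: 19.
Priya keeps 19 and receives 2.2 × 19 × 3/12 = 10.45 from the guild treasury, for a payoff of 29.45.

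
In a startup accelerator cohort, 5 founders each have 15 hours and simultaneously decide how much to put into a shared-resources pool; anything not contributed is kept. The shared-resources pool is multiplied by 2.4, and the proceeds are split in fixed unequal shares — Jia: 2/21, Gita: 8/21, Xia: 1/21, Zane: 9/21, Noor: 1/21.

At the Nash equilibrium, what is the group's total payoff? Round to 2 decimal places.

Player j's private return per contributed unit is 2.4 × (j's share). Contributing is weakly dominant for j when that share is at least 1/2.4 = 0.4167, and contributing 0 is dominant otherwise.
Only Zane (9/21) clears that bar, contributing 15; the remaining 4 contribute 0. Total contributed: 15.
The shared-resources pool pays out 2.4 × 15 = 36.00 in total (split across the unequal shares, but the aggregate is all that matters for the group sum).
The 4 free-riders keep 15 each, adding 60. Group total = 60 + 36.00 = 96.00.

96.00 hours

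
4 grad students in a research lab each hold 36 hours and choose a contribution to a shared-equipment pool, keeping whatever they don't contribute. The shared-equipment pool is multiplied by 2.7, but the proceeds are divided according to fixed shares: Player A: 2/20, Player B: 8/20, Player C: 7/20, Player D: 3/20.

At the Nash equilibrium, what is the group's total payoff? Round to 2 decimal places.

205.20 hours

Player j's private return per contributed unit is 2.7 × (j's share). Contributing is weakly dominant for j when that share is at least 1/2.7 = 0.3704, and contributing 0 is dominant otherwise.
Player B alone (share 8/20) is above the threshold, contributing 36; the remaining 3 contribute 0. Total contributed: 36.
The shared-equipment pool pays out 2.7 × 36 = 97.20 in total (split across the unequal shares, but the aggregate is all that matters for the group sum).
The 3 free-riders keep 36 each, adding 108. Group total = 108 + 97.20 = 205.20.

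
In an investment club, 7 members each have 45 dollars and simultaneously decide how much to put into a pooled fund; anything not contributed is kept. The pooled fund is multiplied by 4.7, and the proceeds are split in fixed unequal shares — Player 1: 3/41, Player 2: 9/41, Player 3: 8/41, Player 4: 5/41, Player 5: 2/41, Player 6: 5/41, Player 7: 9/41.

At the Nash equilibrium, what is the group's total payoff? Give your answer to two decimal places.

Player j's private return per contributed unit is 4.7 × (j's share). Contributing is weakly dominant for j when that share is at least 1/4.7 = 0.2128, and contributing 0 is dominant otherwise.
Player 2 and Player 7 clear that bar, contributing 45 each; the remaining 5 contribute 0. Total contributed: 90.
The pooled fund pays out 4.7 × 90 = 423.00 in total (split across the unequal shares, but the aggregate is all that matters for the group sum).
The 5 free-riders keep 45 each, adding 225. Group total = 225 + 423.00 = 648.00.

648.00 dollars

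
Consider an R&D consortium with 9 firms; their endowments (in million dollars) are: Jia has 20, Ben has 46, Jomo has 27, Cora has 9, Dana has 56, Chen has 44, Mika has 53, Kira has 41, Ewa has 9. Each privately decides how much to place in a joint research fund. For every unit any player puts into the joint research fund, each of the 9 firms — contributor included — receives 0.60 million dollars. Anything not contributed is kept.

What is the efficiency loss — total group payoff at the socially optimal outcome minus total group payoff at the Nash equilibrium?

1342.00 million dollars

The private return per contributed unit is 0.60 < 1 for everyone, so the Nash equilibrium is zero contribution and the group total is Σ E_j = 20 + 46 + 27 + 9 + 56 + 44 + 53 + 41 + 9 = 305.
Each contributed unit returns 5.400 to the group, so the social optimum is full contribution by everyone: group total = 5.400 × 305 = 1647.00.
Efficiency loss = (5.400 − 1) × 305 = 1342.00.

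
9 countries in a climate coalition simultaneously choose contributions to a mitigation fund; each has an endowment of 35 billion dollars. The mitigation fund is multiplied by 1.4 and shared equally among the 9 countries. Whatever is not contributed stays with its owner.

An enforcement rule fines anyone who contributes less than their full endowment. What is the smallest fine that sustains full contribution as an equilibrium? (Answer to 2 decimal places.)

Given the others contribute fully, the best deviation is to contribute 0 (any partial contribution still incurs the fine and gives up units whose private return 0.1556 is below 1).
Deviating from 35 to 0 saves 35 billion dollars but forfeits the deviator's share of the drop in the mitigation fund: 1.4/9 × 35 = 5.44.
So the deviation gain is 35 − 5.44 = 29.56, and the fine must be at least 29.56 billion dollars to wipe it out.

29.56 billion dollars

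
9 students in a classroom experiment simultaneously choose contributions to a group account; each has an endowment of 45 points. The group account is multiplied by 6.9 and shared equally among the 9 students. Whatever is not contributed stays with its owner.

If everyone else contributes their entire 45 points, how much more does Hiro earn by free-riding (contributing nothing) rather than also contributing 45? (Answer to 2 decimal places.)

10.50 points

Switching from a contribution of 45 to 0 lets Hiro keep an extra 45 points, but lowers the group account by 45, which costs Hiro their own share of that drop: 6.9/9 × 45 = 34.50.
Net gain = 45 − 34.50 = 10.50. The private return per contributed unit (0.7667) is below 1, so free-riding is indeed the best response regardless of what the others do.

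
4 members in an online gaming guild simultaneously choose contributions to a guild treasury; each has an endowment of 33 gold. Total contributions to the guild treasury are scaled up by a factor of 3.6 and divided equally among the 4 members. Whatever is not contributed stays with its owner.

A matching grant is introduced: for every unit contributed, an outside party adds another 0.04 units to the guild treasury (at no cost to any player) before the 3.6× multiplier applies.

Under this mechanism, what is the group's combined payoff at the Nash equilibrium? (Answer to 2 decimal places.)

Even with the mechanism, each unit contributed returns only 3.6 × 1.04 / 4 = 0.9360 per unit of net cost, so contributing nothing is still dominant.
Everyone keeps their endowment and the group total is 4 × 33 = 132.

132.00 gold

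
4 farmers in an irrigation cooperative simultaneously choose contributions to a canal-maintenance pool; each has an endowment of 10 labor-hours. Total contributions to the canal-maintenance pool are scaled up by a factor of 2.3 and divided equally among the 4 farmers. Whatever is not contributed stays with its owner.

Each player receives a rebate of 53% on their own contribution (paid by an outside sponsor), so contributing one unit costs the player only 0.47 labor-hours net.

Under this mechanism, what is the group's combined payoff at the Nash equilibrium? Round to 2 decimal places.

With the mechanism, a contributed unit returns (2.3/4) / 0.47 = 1.2234 per unit of net cost to the contributor — now above 1 — so contributing fully is weakly dominant for every player.
So the Nash equilibrium is full contribution by all 4; the group earns 4 × (10 × 0.53 + 2.3 × 10) = 113.20.

113.20 labor-hours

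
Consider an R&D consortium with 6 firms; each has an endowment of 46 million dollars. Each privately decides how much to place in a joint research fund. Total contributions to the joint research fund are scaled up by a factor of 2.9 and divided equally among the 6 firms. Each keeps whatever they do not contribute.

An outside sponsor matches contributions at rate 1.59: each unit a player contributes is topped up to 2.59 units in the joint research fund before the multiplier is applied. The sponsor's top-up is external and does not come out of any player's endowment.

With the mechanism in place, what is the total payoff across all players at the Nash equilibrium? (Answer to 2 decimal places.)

2073.04 million dollars

The effective private return per unit is now 2.9 × 2.59 / 6 = 1.2518 > 1, so every player's dominant strategy flips to full contribution.
At the Nash equilibrium everyone contributes 46. Group total payoff = 2.9 × 2.59 × 276 = 2073.04.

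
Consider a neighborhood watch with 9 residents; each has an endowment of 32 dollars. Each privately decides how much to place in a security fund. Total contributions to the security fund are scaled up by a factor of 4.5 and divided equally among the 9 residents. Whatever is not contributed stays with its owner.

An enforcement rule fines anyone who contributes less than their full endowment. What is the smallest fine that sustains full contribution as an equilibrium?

Given the others contribute fully, the best deviation is to contribute 0 (any partial contribution still incurs the fine and gives up units whose private return 0.5000 is below 1).
Deviating from 32 to 0 saves 32 dollars but forfeits the deviator's share of the drop in the security fund: 4.5/9 × 32 = 16.00.
So the deviation gain is 32 − 16.00 = 16.00, and the fine must be at least 16.00 dollars to wipe it out.

16.00 dollars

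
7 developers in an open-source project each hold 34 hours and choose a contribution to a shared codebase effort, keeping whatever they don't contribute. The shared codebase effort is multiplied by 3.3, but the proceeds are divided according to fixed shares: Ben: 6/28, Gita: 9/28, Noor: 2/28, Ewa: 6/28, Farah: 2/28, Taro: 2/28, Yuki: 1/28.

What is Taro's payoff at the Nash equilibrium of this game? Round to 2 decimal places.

Player j's private return per contributed unit is 3.3 × (j's share). Contributing is weakly dominant for j when that share is at least 1/3.3 = 0.3030, and contributing 0 is dominant otherwise.
Gita alone (share 9/28) is above the threshold, contributing 34; the remaining 6 contribute 0. Total contributed: 34.
Taro keeps 34 and receives 3.3 × 34 × 2/28 = 8.01 from the shared codebase effort, for a payoff of 42.01.

42.01 hours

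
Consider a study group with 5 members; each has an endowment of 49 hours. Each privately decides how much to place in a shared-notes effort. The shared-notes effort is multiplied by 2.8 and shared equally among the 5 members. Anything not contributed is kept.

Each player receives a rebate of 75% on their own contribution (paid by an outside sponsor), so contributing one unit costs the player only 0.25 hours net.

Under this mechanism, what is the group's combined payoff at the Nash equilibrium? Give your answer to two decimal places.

869.75 hours

The effective private return per unit is now (2.8/5) / 0.25 = 2.2400 > 1, so every player's dominant strategy flips to full contribution.
So the Nash equilibrium is full contribution by all 5; the group earns 5 × (49 × 0.75 + 2.8 × 49) = 869.75.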